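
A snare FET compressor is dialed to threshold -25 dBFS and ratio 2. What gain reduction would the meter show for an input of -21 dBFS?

The signal is 4 dB above threshold.
A 2:1 ratio leaves 2 dB of that excess.
So the signal is attenuated by 4 − 2 = 2 dB.

2 dB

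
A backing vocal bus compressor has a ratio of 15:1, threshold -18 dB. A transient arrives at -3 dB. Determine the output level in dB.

Overshoot: -3 − (-18) = 15 dB.
The 15 dB excess becomes 1 dB after 15:1 reduction.
That puts the output at -17 dB.

-17 dB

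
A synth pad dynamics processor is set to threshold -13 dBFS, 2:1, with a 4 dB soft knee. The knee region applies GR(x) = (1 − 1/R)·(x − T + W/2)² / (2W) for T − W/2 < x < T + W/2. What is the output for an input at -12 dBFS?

-12.5625 dBFS

x − T + W/2 = -12 − (-13) + 2 = 3.
GR = (1 − 1/2) × 3² / 8 = 0.5 × 9 / 8 = 0.5625 dB.
Output = -12 − 0.5625 = -12.5625 dBFS.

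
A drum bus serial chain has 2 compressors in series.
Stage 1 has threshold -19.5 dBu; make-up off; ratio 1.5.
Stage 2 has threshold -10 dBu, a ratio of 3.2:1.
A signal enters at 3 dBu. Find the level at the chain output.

Stage 1: overshoot 22.5 dB → 22.5/1.5 = 15 dB → -4.5 dBu.
Stage 2: -4.5 dBu is 5.5 dB over -10 dBu; at 3.2:1 that becomes 1.71875 dB over, giving -8.28125 dBu.

-8.28125 dBu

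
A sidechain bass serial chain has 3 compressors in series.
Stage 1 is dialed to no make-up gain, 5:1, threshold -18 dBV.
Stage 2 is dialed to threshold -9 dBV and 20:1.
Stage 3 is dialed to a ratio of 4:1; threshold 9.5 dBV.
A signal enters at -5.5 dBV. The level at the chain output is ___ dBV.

Stage 1: overshoot 12.5 dB → 12.5/5 = 2.5 dB → -15.5 dBV.
Stage 2: -15.5 dBV is at or below the -9 dBV threshold — no compression; output -15.5 dBV.
Stage 3: -15.5 dBV ≤ 9.5 dBV, so stage 3 doesn't engage; output -15.5 dBV.

-15.5 dBV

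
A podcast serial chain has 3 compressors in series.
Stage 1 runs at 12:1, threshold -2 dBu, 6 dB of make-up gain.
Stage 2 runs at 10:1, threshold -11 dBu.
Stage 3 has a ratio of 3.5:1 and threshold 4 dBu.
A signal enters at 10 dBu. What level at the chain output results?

Stage 1: 10 dBu is 12 dB over -2 dBu; at 12:1 that becomes 1 dB over, giving -1 dBu; +6 dB make-up → 5 dBu.
Stage 2: 16 dB above -11 dBu, reduced 10:1 to 1.6 dB above → -9.4 dBu.
Stage 3: below threshold (-9.4 ≤ 4); passes unchanged; output -9.4 dBu.

-9.4 dBu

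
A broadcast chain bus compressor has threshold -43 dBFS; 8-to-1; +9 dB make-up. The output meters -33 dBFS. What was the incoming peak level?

-35 dBFS

Remove make-up: -33 − 9 = -42 dBFS.
Post-compression overshoot = -42 − (-43) = 1 dB.
Input overshoot = R × output overshoot = 8 dB → input = -43 + 8 = -35 dBFS.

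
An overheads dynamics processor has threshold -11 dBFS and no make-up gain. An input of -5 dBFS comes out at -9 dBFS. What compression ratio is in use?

3:1

Input overshoot = -5 − (-11) = 6 dB; output overshoot = -9 − (-11) = 2 dB.
Ratio = 6 / 2 = 3.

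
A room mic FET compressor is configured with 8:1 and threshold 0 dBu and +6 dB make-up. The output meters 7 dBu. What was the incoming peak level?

8 dBu

Stripping the +6 dB make-up gives 1 dBu at the gain stage.
The compressed level sits 1 − 0 = 1 dB over threshold.
Before 8:1 compression the overshoot was 1 × 8 = 8 dB, so input = 0 + 8 = 8 dBu.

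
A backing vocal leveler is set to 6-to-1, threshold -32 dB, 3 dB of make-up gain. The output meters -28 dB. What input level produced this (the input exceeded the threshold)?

-26 dB

Remove make-up: -28 − 3 = -31 dB.
The compressed level sits -31 − (-32) = 1 dB over threshold.
Before 6:1 compression the overshoot was 1 × 6 = 6 dB, so input = -32 + 6 = -26 dB.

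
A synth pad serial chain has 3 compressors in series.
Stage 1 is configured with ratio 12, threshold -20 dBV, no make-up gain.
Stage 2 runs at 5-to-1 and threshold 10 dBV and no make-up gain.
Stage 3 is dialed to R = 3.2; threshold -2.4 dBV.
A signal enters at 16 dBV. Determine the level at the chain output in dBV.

-17 dBV

Stage 1: overshoot 36 dB → 36/12 = 3 dB → -17 dBV.
Stage 2: -17 dBV ≤ 10 dBV, so stage 2 doesn't engage; output -17 dBV.
Stage 3: below threshold (-17 ≤ -2.4); passes unchanged; output -17 dBV.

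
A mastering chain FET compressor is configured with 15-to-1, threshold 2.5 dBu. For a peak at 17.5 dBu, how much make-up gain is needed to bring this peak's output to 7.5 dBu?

Overshoot 15 dB → 15/15 = 1 dB after compression, so the compressed level is 2.5 + 1 = 3.5 dBu.
Make-up = target − compressed = 7.5 − 3.5 = 4 dB.

4 dB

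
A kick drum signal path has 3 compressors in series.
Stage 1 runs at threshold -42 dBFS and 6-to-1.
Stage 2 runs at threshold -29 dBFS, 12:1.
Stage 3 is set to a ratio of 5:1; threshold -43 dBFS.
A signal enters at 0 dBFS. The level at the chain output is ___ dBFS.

-41.4 dBFS

Stage 1: 0 dBFS is 42 dB over -42 dBFS; at 6:1 that becomes 7 dB over, giving -35 dBFS.
Stage 2: -35 dBFS ≤ -29 dBFS, so stage 2 doesn't engage; output -35 dBFS.
Stage 3: 8 dB above -43 dBFS, reduced 5:1 to 1.6 dB above → -41.4 dBFS.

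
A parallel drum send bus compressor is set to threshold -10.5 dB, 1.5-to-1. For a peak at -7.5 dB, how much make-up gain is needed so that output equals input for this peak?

Without make-up, output = threshold + overshoot/1.5 = -10.5 + 2 = -8.5 dB.
Gap to target: 1 dB.

1 dB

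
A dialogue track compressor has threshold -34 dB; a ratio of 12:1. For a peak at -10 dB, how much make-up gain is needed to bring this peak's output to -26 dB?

Without make-up, output = threshold + overshoot/12 = -34 + 2 = -32 dB.
Gap to target: 6 dB.

6 dB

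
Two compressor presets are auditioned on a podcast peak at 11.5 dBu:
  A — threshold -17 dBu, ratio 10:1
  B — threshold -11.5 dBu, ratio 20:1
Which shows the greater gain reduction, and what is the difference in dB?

A, by 3.8 dB

A: GR = 28.5 − 28.5/10 = 25.65 dB.
B: GR = 23 − 23/20 = 21.85 dB.
A reduces 3.8 dB more.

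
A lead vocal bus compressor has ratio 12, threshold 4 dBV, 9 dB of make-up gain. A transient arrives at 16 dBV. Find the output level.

Overshoot: 16 − 4 = 12 dB.
The 12 dB excess becomes 1 dB after 12:1 reduction.
So the level is 4 + 1 = 5 dBV; make-up adds 9 dB, giving 14 dBV.

14 dBV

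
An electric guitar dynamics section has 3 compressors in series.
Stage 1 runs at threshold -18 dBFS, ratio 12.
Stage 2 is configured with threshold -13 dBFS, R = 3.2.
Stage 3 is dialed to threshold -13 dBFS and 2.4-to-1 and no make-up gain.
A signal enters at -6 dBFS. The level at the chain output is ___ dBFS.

Stage 1: overshoot 12 dB → 12/12 = 1 dB → -17 dBFS.
Stage 2: below threshold (-17 ≤ -13); passes unchanged; output -17 dBFS.
Stage 3: -17 dBFS ≤ -13 dBFS, so stage 3 doesn't engage; output -17 dBFS.

-17 dBFS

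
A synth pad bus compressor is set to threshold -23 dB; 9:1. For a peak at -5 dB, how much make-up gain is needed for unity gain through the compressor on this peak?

Without make-up, output = threshold + overshoot/9 = -23 + 2 = -21 dB.
Gap to target: 16 dB.

16 dB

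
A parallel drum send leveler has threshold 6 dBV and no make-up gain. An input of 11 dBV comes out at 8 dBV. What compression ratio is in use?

Input overshoot = 11 − 6 = 5 dB; output overshoot = 8 − 6 = 2 dB.
Ratio = 5 / 2 = 2.5.

2.5:1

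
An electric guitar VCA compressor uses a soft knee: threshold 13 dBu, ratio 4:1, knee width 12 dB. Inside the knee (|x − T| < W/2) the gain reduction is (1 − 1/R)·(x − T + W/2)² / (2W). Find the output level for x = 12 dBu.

11.21875 dBu

x − T + W/2 = 12 − 13 + 6 = 5.
GR = (1 − 1/4) × 5² / 24 = 0.75 × 25 / 24 = 0.78125 dB.
Output = 12 − 0.78125 = 11.21875 dBu.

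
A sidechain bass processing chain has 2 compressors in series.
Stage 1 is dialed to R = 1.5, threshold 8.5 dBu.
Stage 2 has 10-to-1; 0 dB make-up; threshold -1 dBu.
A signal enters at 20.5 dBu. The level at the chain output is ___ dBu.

0.75 dBu

Stage 1: 12 dB above 8.5 dBu, reduced 1.5:1 to 8 dB above → 16.5 dBu.
Stage 2: overshoot 17.5 dB → 17.5/10 = 1.75 dB → 0.75 dBu.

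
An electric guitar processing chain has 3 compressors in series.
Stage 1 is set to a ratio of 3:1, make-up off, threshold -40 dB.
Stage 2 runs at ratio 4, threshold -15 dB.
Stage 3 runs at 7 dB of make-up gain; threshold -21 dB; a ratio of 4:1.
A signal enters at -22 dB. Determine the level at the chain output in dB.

-27 dB

Stage 1: overshoot 18 dB → 18/3 = 6 dB → -34 dB.
Stage 2: -34 dB ≤ -15 dB, so stage 2 doesn't engage; output -34 dB.
Stage 3: -34 dB is at or below the -21 dB threshold — no compression; make-up brings it to -27 dB.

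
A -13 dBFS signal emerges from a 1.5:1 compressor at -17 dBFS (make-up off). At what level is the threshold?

-25 dBFS

Gain reduction = -13 − (-17) = 4 dB; output overshoot = GR / (R − 1) = 4 / 0.5 = 8 dB.
Threshold = output − output overshoot = -17 − 8 = -25 dBFS.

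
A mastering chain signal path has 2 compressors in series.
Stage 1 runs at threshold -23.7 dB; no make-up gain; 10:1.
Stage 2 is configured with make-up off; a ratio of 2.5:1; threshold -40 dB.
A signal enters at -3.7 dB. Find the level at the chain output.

Stage 1: overshoot 20 dB → 20/10 = 2 dB → -21.7 dB.
Stage 2: 18.3 dB above -40 dB, reduced 2.5:1 to 7.32 dB above → -32.68 dB.

-32.68 dB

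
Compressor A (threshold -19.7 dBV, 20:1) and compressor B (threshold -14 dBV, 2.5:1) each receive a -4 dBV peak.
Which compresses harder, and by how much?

A, by 8.915 dB

A: GR = 15.7 − 15.7/20 = 14.915 dB.
B: GR = 10 − 10/2.5 = 6 dB.
A applies 8.915 dB more gain reduction.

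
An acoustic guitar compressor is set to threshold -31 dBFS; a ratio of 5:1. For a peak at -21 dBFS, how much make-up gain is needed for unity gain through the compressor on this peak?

Overshoot 10 dB → 10/5 = 2 dB after compression, so the compressed level is -31 + 2 = -29 dBFS.
Make-up = target − compressed = -21 − (-29) = 8 dB.

8 dB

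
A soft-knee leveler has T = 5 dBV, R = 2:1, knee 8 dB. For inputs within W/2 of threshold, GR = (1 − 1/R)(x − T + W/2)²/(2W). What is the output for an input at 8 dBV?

x − T + W/2 = 8 − 5 + 4 = 7.
GR = (1 − 1/2) × 7² / 16 = 0.5 × 49 / 16 = 1.53125 dB.
Output = 8 − 1.53125 = 6.46875 dBV.

6.46875 dBV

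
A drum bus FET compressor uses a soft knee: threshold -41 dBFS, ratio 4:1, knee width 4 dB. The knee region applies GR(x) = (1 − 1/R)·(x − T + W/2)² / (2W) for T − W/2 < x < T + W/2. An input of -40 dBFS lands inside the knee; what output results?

-40.84375 dBFS

x − T + W/2 = -40 − (-41) + 2 = 3.
GR = (1 − 1/4) × 3² / 8 = 0.75 × 9 / 8 = 0.84375 dB.
Output = -40 − 0.84375 = -40.84375 dBFS.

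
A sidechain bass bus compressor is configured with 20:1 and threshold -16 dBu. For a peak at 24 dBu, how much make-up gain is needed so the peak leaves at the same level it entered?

Overshoot 40 dB → 40/20 = 2 dB after compression, so the compressed level is -16 + 2 = -14 dBu.
Make-up = target − compressed = 24 − (-14) = 38 dB.

38 dB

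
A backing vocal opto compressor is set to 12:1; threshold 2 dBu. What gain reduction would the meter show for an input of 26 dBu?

26 dBu exceeds the threshold by 24 dB.
After 12:1 compression the overshoot becomes 24/12 = 2 dB.
GR = overshoot in − overshoot out = 24 − 2 = 22 dB.

22 dB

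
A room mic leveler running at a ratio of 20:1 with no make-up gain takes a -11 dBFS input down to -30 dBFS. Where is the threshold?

Gain reduction = -11 − (-30) = 19 dB; output overshoot = GR / (R − 1) = 19 / 19 = 1 dB.
Threshold = output − output overshoot = -30 − 1 = -31 dBFS.

-31 dBFS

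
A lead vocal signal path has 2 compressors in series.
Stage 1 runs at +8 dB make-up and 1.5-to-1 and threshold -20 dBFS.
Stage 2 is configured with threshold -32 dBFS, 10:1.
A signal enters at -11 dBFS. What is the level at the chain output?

-29.4 dBFS

Stage 1: 9 dB above -20 dBFS, reduced 1.5:1 to 6 dB above → -14 dBFS; +8 dB make-up → -6 dBFS.
Stage 2: 26 dB above -32 dBFS, reduced 10:1 to 2.6 dB above → -29.4 dBFS.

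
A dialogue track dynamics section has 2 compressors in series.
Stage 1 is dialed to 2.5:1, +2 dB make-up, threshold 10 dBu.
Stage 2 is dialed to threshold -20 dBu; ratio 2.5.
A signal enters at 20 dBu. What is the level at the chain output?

-5.6 dBu

Stage 1: overshoot 10 dB → 10/2.5 = 4 dB → 14 dBu; +2 dB make-up → 16 dBu.
Stage 2: 36 dB above -20 dBu, reduced 2.5:1 to 14.4 dB above → -5.6 dBu.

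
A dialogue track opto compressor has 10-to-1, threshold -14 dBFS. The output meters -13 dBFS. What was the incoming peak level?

-4 dBFS

Post-compression overshoot = -13 − (-14) = 1 dB.
Undo the ratio: input overshoot = 1 × 10 = 10 dB, giving input = -4 dBFS.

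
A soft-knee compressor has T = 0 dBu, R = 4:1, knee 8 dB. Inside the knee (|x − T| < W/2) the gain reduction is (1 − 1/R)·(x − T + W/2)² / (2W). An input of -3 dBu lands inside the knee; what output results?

x − T + W/2 = -3 − 0 + 4 = 1.
GR = (1 − 1/4) × 1² / 16 = 0.75 × 1 / 16 = 0.046875 dB.
Output = -3 − 0.046875 = -3.046875 dBu.

-3.046875 dBu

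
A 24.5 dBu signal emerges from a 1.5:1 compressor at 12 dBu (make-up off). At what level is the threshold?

Input is 37.5 dB above T (since output overshoot × R = input overshoot: (12 − T)·1.5 = 24.5 − T gives T = -13 dBu).
Check: -13 + (24.5 − (-13))/1.5 = -13 + 25 = 12 dBu. ✓

-13 dBu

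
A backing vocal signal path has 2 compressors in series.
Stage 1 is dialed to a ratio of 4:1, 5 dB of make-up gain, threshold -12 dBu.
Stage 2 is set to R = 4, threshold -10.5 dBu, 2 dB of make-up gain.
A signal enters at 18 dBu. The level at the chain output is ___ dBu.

-5.75 dBu

Stage 1: overshoot 30 dB → 30/4 = 7.5 dB → -4.5 dBu; +5 dB make-up → 0.5 dBu.
Stage 2: 11 dB above -10.5 dBu, reduced 4:1 to 2.75 dB above → -7.75 dBu; +2 dB make-up → -5.75 dBu.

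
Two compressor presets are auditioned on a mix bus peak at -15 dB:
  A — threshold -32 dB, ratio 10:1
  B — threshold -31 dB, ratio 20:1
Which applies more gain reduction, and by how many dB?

A: 17 dB over, compressed to 1.7 dB over, so 15.3 dB of GR.
B: 16 dB over, compressed to 0.8 dB over, so 15.2 dB of GR.
Difference: 0.1 dB in favour of A.

A, by 0.1 dB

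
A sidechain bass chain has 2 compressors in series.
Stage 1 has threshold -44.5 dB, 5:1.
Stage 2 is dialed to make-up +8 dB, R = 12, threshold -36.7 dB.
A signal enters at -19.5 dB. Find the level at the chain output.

-31.5 dB

Stage 1: overshoot 25 dB → 25/5 = 5 dB → -39.5 dB.
Stage 2: -39.5 dB is at or below the -36.7 dB threshold — no compression; make-up brings it to -31.5 dB.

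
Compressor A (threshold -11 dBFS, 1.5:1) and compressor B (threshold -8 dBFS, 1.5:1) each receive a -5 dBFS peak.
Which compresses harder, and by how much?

A, by 1 dB

A: GR = 6 − 6/1.5 = 2 dB.
B: GR = 3 − 3/1.5 = 1 dB.
Difference: 1 dB in favour of A.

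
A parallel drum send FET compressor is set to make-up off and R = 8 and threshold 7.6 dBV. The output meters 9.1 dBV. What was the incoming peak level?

19.6 dBV

The compressed level sits 9.1 − 7.6 = 1.5 dB over threshold.
Input overshoot = R × output overshoot = 12 dB → input = 7.6 + 12 = 19.6 dBV.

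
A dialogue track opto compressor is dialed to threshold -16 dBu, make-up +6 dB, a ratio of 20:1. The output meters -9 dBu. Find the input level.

4 dBu

Stripping the +6 dB make-up gives -15 dBu at the gain stage.
That's 1 dB above the -16 dBu threshold.
Undo the ratio: input overshoot = 1 × 20 = 20 dB, giving input = 4 dBu.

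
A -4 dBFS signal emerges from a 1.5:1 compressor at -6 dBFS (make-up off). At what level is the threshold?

Let T be the threshold. Output overshoot = (input overshoot)/R, so -6 − T = (-4 − T)/1.5.
1.5·(-6 − T) = -4 − T → 0.5·T = -9 − (-4) = -5.
T = -5/0.5 = -10 dBFS.

-10 dBFS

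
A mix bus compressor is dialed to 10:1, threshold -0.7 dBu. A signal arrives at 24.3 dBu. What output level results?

Overshoot: 24.3 − (-0.7) = 25 dB.
At 10:1 the overshoot is divided by 10, leaving 2.5 dB above threshold.
That puts the output at 1.8 dBu.

1.8 dBu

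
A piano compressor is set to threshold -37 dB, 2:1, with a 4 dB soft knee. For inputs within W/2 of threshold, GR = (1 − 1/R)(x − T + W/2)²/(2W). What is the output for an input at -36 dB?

x − T + W/2 = -36 − (-37) + 2 = 3.
GR = (1 − 1/2) × 3² / 8 = 0.5 × 9 / 8 = 0.5625 dB.
Output = -36 − 0.5625 = -36.5625 dB.

-36.5625 dB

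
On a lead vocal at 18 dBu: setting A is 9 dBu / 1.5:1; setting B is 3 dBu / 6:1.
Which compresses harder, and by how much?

B, by 9.5 dB

A: overshoot 9 dB → output overshoot 6 dB → GR 3 dB.
B: overshoot 15 dB → output overshoot 2.5 dB → GR 12.5 dB.
Difference: 9.5 dB in favour of B.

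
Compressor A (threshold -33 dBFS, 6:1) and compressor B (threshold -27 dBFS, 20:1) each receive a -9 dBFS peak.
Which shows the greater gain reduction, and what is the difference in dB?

A: 24 dB over, compressed to 4 dB over, so 20 dB of GR.
B: 18 dB over, compressed to 0.9 dB over, so 17.1 dB of GR.
A reduces 2.9 dB more.

A, by 2.9 dB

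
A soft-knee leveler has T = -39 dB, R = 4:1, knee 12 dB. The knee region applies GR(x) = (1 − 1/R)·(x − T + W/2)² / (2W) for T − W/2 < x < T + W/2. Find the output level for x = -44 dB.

-44.03125 dB

x − T + W/2 = -44 − (-39) + 6 = 1.
GR = (1 − 1/4) × 1² / 24 = 0.75 × 1 / 24 = 0.03125 dB.
Output = -44 − 0.03125 = -44.03125 dB.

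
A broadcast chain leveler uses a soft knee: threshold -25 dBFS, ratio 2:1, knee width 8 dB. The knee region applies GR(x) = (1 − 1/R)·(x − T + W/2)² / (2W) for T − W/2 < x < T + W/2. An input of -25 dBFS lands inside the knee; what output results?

-25.5 dBFS

x − T + W/2 = -25 − (-25) + 4 = 4.
GR = (1 − 1/2) × 4² / 16 = 0.5 × 16 / 16 = 0.5 dB.
Output = -25 − 0.5 = -25.5 dBFS.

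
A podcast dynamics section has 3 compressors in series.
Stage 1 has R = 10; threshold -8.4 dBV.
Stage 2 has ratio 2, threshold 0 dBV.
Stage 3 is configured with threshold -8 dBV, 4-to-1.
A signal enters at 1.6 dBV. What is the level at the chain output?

Stage 1: 10 dB above -8.4 dBV, reduced 10:1 to 1 dB above → -7.4 dBV.
Stage 2: -7.4 dBV is at or below the 0 dBV threshold — no compression; output -7.4 dBV.
Stage 3: 0.6 dB above -8 dBV, reduced 4:1 to 0.15 dB above → -7.85 dBV.

-7.85 dBV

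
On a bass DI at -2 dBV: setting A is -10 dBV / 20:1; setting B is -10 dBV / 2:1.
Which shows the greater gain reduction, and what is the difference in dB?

A: GR = 8 − 8/20 = 7.6 dB.
B: GR = 8 − 8/2 = 4 dB.
A applies 3.6 dB more gain reduction.

A, by 3.6 dB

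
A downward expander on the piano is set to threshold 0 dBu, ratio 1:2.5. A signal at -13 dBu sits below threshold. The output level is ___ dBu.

-32.5 dBu

Below threshold, a 1:2.5 expander applies gain = (2.5−1)×(T − x) of attenuation.
(2.5−1) × 13 = 19.5 dB, so output = -13 − 19.5 = -32.5 dBu.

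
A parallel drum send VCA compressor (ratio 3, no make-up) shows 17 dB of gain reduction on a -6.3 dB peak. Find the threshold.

-31.8 dB

Gain reduction = -6.3 − (-23.3) = 17 dB; output overshoot = GR / (R − 1) = 17 / 2 = 8.5 dB.
Threshold = output − output overshoot = -23.3 − 8.5 = -31.8 dB.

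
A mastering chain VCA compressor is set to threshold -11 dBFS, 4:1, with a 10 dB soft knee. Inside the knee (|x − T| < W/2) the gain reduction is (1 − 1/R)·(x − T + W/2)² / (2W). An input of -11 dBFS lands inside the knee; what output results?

-11.9375 dBFS

x − T + W/2 = -11 − (-11) + 5 = 5.
GR = (1 − 1/4) × 5² / 20 = 0.75 × 25 / 20 = 0.9375 dB.
Output = -11 − 0.9375 = -11.9375 dBFS.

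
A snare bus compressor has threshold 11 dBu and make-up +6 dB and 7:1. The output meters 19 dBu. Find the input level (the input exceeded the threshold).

Remove make-up: 19 − 6 = 13 dBu.
The compressed level sits 13 − 11 = 2 dB over threshold.
Undo the ratio: input overshoot = 2 × 7 = 14 dB, giving input = 25 dBu.

25 dBu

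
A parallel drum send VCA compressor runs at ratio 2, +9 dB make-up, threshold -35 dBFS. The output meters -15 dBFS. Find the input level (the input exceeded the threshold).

-13 dBFS

Stripping the +9 dB make-up gives -24 dBFS at the gain stage.
The compressed level sits -24 − (-35) = 11 dB over threshold.
Input overshoot = R × output overshoot = 22 dB → input = -35 + 22 = -13 dBFS.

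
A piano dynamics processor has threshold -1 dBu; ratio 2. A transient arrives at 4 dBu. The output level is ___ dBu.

1.5 dBu

4 dBu sits 5 dB over threshold.
At 2:1 the overshoot is divided by 2, leaving 2.5 dB above threshold.
That puts the output at 1.5 dBu.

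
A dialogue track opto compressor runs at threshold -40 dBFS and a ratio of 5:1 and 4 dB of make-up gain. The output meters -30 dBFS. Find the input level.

Before make-up, the level was -30 − 4 = -34 dBFS.
The compressed level sits -34 − (-40) = 6 dB over threshold.
Input overshoot = R × output overshoot = 30 dB → input = -40 + 30 = -10 dBFS.

-10 dBFS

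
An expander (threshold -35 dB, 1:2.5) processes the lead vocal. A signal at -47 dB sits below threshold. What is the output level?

Below threshold, a 1:2.5 expander applies gain = (2.5−1)×(T − x) of attenuation.
(2.5−1) × 12 = 18 dB, so output = -47 − 18 = -65 dB.

-65 dB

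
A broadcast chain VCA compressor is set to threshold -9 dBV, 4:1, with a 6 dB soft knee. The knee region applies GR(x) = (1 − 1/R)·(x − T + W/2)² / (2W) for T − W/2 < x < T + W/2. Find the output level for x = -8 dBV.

x − T + W/2 = -8 − (-9) + 3 = 4.
GR = (1 − 1/4) × 4² / 12 = 0.75 × 16 / 12 = 1 dB.
Output = -8 − 1 = -9 dBV.

-9 dBV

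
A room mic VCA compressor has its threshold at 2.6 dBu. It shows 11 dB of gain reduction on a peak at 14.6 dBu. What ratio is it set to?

Input overshoot = 14.6 − 2.6 = 12 dB.
Output overshoot = 12 − 11 = 1 dB.
Ratio = input overshoot / output overshoot = 12 / 1 = 12.

12:1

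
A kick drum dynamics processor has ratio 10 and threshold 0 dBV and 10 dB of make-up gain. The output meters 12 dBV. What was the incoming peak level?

Before make-up, the level was 12 − 10 = 2 dBV.
Post-compression overshoot = 2 − 0 = 2 dB.
Undo the ratio: input overshoot = 2 × 10 = 20 dB, giving input = 20 dBV.

20 dBV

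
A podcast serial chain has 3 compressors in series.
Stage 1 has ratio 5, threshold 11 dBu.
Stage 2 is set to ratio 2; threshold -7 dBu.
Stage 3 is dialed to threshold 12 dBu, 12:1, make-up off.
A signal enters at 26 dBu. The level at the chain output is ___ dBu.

Stage 1: 26 dBu is 15 dB over 11 dBu; at 5:1 that becomes 3 dB over, giving 14 dBu.
Stage 2: 21 dB above -7 dBu, reduced 2:1 to 10.5 dB above → 3.5 dBu.
Stage 3: 3.5 dBu is at or below the 12 dBu threshold — no compression; output 3.5 dBu.

3.5 dBu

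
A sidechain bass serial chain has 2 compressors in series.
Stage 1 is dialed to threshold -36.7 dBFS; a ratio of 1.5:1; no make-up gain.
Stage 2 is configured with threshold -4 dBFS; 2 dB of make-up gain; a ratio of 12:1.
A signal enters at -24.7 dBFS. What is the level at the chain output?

Stage 1: 12 dB above -36.7 dBFS, reduced 1.5:1 to 8 dB above → -28.7 dBFS.
Stage 2: below threshold (-28.7 ≤ -4); passes unchanged; make-up brings it to -26.7 dBFS.

-26.7 dBFS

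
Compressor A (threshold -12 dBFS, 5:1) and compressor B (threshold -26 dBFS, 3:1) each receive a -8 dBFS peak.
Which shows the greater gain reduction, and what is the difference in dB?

A: 4 dB over, compressed to 0.8 dB over, so 3.2 dB of GR.
B: 18 dB over, compressed to 6 dB over, so 12 dB of GR.
B reduces 8.8 dB more.

B, by 8.8 dB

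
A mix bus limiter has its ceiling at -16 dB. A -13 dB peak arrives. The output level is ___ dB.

At ∞:1, everything above -16 dB is held at the ceiling.

-16 dB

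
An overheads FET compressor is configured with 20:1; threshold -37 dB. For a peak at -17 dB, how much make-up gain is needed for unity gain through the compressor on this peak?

Without make-up, output = threshold + overshoot/20 = -37 + 1 = -36 dB.
Gap to target: 19 dB.

19 dB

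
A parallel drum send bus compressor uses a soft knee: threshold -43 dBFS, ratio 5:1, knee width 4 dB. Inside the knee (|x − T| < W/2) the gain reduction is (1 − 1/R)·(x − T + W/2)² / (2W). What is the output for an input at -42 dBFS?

-42.9 dBFS

x − T + W/2 = -42 − (-43) + 2 = 3.
GR = (1 − 1/5) × 3² / 8 = 0.8 × 9 / 8 = 0.9 dB.
Output = -42 − 0.9 = -42.9 dBFS.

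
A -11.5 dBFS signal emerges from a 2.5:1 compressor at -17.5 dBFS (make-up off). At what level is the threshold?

Let T be the threshold. Output overshoot = (input overshoot)/R, so -17.5 − T = (-11.5 − T)/2.5.
2.5·(-17.5 − T) = -11.5 − T → 1.5·T = -43.75 − (-11.5) = -32.25.
T = -32.25/1.5 = -21.5 dBFS.

-21.5 dBFS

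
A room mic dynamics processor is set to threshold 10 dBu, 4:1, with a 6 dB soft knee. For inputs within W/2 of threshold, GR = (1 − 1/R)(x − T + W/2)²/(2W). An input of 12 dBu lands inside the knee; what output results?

10.4375 dBu

x − T + W/2 = 12 − 10 + 3 = 5.
GR = (1 − 1/4) × 5² / 12 = 0.75 × 25 / 12 = 1.5625 dB.
Output = 12 − 1.5625 = 10.4375 dBu.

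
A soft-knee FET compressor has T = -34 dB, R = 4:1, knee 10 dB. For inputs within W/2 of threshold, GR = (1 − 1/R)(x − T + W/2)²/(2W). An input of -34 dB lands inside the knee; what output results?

x − T + W/2 = -34 − (-34) + 5 = 5.
GR = (1 − 1/4) × 5² / 20 = 0.75 × 25 / 20 = 0.9375 dB.
Output = -34 − 0.9375 = -34.9375 dB.

-34.9375 dB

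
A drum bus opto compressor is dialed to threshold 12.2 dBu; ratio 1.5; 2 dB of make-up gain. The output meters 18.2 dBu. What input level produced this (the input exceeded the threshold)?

18.2 dBu

Before make-up, the level was 18.2 − 2 = 16.2 dBu.
That's 4 dB above the 12.2 dBu threshold.
Undo the ratio: input overshoot = 4 × 1.5 = 6 dB, giving input = 18.2 dBu.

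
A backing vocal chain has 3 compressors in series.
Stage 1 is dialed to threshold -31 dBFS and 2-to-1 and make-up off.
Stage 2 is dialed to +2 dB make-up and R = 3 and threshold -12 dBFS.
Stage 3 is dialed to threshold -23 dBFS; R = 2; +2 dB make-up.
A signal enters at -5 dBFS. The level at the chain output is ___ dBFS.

Stage 1: overshoot 26 dB → 26/2 = 13 dB → -18 dBFS.
Stage 2: below threshold (-18 ≤ -12); passes unchanged; make-up brings it to -16 dBFS.
Stage 3: 7 dB above -23 dBFS, reduced 2:1 to 3.5 dB above → -19.5 dBFS; +2 dB make-up → -17.5 dBFS.

-17.5 dBFS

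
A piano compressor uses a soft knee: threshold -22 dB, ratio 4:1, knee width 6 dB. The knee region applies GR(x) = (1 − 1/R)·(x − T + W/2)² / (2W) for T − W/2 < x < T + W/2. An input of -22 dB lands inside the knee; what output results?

x − T + W/2 = -22 − (-22) + 3 = 3.
GR = (1 − 1/4) × 3² / 12 = 0.75 × 9 / 12 = 0.5625 dB.
Output = -22 − 0.5625 = -22.5625 dB.

-22.5625 dB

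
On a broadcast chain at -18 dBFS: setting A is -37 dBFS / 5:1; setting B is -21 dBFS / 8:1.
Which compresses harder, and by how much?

A: overshoot 19 dB → output overshoot 3.8 dB → GR 15.2 dB.
B: overshoot 3 dB → output overshoot 0.375 dB → GR 2.625 dB.
A applies 12.575 dB more gain reduction.

A, by 12.575 dB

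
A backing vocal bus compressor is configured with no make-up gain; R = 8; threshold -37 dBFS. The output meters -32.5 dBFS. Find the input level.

That's 4.5 dB above the -37 dBFS threshold.
Input overshoot = R × output overshoot = 36 dB → input = -37 + 36 = -1 dBFS.

-1 dBFS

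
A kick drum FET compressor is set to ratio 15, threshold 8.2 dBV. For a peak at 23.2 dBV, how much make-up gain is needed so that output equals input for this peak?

Without make-up, output = threshold + overshoot/15 = 8.2 + 1 = 9.2 dBV.
Gap to target: 14 dB.

14 dB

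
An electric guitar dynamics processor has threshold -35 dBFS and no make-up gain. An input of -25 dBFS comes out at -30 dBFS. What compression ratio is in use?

Input overshoot = -25 − (-35) = 10 dB; output overshoot = -30 − (-35) = 5 dB.
Ratio = 10 / 5 = 2.

2:1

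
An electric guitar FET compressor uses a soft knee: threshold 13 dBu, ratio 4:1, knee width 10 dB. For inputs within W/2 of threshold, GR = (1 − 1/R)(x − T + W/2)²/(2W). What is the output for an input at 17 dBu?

13.9625 dBu

x − T + W/2 = 17 − 13 + 5 = 9.
GR = (1 − 1/4) × 9² / 20 = 0.75 × 81 / 20 = 3.0375 dB.
Output = 17 − 3.0375 = 13.9625 dBu.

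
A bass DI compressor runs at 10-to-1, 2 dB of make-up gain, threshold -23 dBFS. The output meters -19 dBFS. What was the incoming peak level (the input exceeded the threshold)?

Stripping the +2 dB make-up gives -21 dBFS at the gain stage.
The compressed level sits -21 − (-23) = 2 dB over threshold.
Undo the ratio: input overshoot = 2 × 10 = 20 dB, giving input = -3 dBFS.

-3 dBFS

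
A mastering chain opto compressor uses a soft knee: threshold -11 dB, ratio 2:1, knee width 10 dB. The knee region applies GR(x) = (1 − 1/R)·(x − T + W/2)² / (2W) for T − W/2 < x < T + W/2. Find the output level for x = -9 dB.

-10.225 dB

x − T + W/2 = -9 − (-11) + 5 = 7.
GR = (1 − 1/2) × 7² / 20 = 0.5 × 49 / 20 = 1.225 dB.
Output = -9 − 1.225 = -10.225 dB.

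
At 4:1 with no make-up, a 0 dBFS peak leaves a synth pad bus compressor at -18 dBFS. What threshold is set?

-24 dBFS

Input is 24 dB above T (since output overshoot × R = input overshoot: (-18 − T)·4 = 0 − T gives T = -24 dBFS).
Check: -24 + (0 − (-24))/4 = -24 + 6 = -18 dBFS. ✓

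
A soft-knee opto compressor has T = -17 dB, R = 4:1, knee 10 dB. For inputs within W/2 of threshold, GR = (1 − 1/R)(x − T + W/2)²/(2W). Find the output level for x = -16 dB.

x − T + W/2 = -16 − (-17) + 5 = 6.
GR = (1 − 1/4) × 6² / 20 = 0.75 × 36 / 20 = 1.35 dB.
Output = -16 − 1.35 = -17.35 dB.

-17.35 dB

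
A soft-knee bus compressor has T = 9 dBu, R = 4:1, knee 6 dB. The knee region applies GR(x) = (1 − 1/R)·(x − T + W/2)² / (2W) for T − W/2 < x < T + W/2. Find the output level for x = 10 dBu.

9 dBu

x − T + W/2 = 10 − 9 + 3 = 4.
GR = (1 − 1/4) × 4² / 12 = 0.75 × 16 / 12 = 1 dB.
Output = 10 − 1 = 9 dBu.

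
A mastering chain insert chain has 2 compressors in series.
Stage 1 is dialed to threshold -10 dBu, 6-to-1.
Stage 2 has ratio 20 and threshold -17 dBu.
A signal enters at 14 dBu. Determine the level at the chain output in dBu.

Stage 1: overshoot 24 dB → 24/6 = 4 dB → -6 dBu.
Stage 2: overshoot 11 dB → 11/20 = 0.55 dB → -16.45 dBu.

-16.45 dBu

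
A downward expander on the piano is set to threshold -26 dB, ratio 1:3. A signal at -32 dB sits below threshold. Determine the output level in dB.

Undershoot = (-26) − (-32) = 6 dB.
At 1:3, that expands to 18 dB under threshold.
Output = -26 − 18 = -44 dB.

-44 dB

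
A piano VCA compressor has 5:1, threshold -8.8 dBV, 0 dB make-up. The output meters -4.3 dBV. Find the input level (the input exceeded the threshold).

That's 4.5 dB above the -8.8 dBV threshold.
Undo the ratio: input overshoot = 4.5 × 5 = 22.5 dB, giving input = 13.7 dBV.

13.7 dBV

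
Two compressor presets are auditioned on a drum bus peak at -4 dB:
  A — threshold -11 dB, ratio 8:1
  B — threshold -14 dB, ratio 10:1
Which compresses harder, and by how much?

B, by 2.875 dB

A: 7 dB over, compressed to 0.875 dB over, so 6.125 dB of GR.
B: 10 dB over, compressed to 1 dB over, so 9 dB of GR.
B reduces 2.875 dB more.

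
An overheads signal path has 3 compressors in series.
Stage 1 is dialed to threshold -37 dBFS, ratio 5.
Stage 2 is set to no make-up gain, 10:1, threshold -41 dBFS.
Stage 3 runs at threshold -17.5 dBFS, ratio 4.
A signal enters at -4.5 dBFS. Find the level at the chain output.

Stage 1: 32.5 dB above -37 dBFS, reduced 5:1 to 6.5 dB above → -30.5 dBFS.
Stage 2: overshoot 10.5 dB → 10.5/10 = 1.05 dB → -39.95 dBFS.
Stage 3: -39.95 dBFS ≤ -17.5 dBFS, so stage 3 doesn't engage; output -39.95 dBFS.

-39.95 dBFS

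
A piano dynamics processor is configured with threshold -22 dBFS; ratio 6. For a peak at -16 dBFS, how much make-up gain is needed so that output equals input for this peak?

The peak compresses to -22 + 6/6 = -21 dBFS.
To reach -16 dBFS requires -16 − (-21) = 5 dB of make-up.

5 dB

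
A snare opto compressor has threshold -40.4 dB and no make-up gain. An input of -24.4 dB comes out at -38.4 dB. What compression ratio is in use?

Input overshoot = -24.4 − (-40.4) = 16 dB; output overshoot = -38.4 − (-40.4) = 2 dB.
Ratio = 16 / 2 = 8.

8:1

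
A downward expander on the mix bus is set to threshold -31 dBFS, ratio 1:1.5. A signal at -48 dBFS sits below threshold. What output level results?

-56.5 dBFS

Undershoot = (-31) − (-48) = 17 dB.
At 1:1.5, that expands to 25.5 dB under threshold.
Output = -31 − 25.5 = -56.5 dBFS.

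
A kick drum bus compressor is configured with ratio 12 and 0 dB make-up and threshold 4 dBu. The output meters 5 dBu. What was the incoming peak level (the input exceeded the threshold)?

16 dBu

The compressed level sits 5 − 4 = 1 dB over threshold.
Input overshoot = R × output overshoot = 12 dB → input = 4 + 12 = 16 dBu.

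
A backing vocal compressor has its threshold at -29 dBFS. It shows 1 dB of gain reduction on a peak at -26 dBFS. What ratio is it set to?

Input overshoot = -26 − (-29) = 3 dB.
Output overshoot = 3 − 1 = 2 dB.
Ratio = input overshoot / output overshoot = 3 / 2 = 1.5.

1.5:1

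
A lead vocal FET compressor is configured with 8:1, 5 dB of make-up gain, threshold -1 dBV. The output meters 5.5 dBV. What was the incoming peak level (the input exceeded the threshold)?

11 dBV

Before make-up, the level was 5.5 − 5 = 0.5 dBV.
The compressed level sits 0.5 − (-1) = 1.5 dB over threshold.
Before 8:1 compression the overshoot was 1.5 × 8 = 12 dB, so input = -1 + 12 = 11 dBV.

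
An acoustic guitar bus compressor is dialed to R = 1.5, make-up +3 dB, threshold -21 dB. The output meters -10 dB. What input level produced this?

-9 dB

Before make-up, the level was -10 − 3 = -13 dB.
Post-compression overshoot = -13 − (-21) = 8 dB.
Before 1.5:1 compression the overshoot was 8 × 1.5 = 12 dB, so input = -21 + 12 = -9 dB.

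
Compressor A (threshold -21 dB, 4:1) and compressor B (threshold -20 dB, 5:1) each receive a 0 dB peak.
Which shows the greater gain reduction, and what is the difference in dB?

B, by 0.25 dB

A: GR = 21 − 21/4 = 15.75 dB.
B: GR = 20 − 20/5 = 16 dB.
Difference: 0.25 dB in favour of B.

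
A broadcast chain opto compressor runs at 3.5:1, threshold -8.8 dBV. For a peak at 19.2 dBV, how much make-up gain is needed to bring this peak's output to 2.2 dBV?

3 dB

The peak compresses to -8.8 + 28/3.5 = -0.8 dBV.
To reach 2.2 dBV requires 2.2 − (-0.8) = 3 dB of make-up.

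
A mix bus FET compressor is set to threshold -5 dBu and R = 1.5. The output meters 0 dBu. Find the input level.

2.5 dBu

That's 5 dB above the -5 dBu threshold.
Undo the ratio: input overshoot = 5 × 1.5 = 7.5 dB, giving input = 2.5 dBu.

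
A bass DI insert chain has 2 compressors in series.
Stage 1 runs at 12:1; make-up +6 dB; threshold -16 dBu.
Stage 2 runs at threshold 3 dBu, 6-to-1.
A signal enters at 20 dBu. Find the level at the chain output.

Stage 1: overshoot 36 dB → 36/12 = 3 dB → -13 dBu; +6 dB make-up → -7 dBu.
Stage 2: -7 dBu is at or below the 3 dBu threshold — no compression; output -7 dBu.

-7 dBu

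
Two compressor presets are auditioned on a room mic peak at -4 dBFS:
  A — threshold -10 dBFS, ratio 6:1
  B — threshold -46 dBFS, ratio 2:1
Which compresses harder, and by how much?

A: 6 dB over, compressed to 1 dB over, so 5 dB of GR.
B: 42 dB over, compressed to 21 dB over, so 21 dB of GR.
Difference: 16 dB in favour of B.

B, by 16 dB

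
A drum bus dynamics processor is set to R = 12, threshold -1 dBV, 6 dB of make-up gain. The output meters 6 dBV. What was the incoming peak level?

Before make-up, the level was 6 − 6 = 0 dBV.
Post-compression overshoot = 0 − (-1) = 1 dB.
Undo the ratio: input overshoot = 1 × 12 = 12 dB, giving input = 11 dBV.

11 dBV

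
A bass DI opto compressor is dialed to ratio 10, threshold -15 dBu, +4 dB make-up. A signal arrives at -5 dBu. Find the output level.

-10 dBu

The input is 10 dB above the -15 dBu threshold.
10:1 compression reduces that to 10/10 = 1 dB over.
So the level is -15 + 1 = -14 dBu; make-up adds 4 dB, giving -10 dBu.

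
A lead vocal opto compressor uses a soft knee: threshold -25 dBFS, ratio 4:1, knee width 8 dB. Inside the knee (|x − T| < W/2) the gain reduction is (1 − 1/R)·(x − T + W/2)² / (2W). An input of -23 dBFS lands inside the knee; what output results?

x − T + W/2 = -23 − (-25) + 4 = 6.
GR = (1 − 1/4) × 6² / 16 = 0.75 × 36 / 16 = 1.6875 dB.
Output = -23 − 1.6875 = -24.6875 dBFS.

-24.6875 dBFS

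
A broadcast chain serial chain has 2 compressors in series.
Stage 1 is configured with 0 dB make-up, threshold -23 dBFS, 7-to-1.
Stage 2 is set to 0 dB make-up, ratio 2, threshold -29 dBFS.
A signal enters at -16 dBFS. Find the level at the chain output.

Stage 1: -16 dBFS is 7 dB over -23 dBFS; at 7:1 that becomes 1 dB over, giving -22 dBFS.
Stage 2: 7 dB above -29 dBFS, reduced 2:1 to 3.5 dB above → -25.5 dBFS.

-25.5 dBFS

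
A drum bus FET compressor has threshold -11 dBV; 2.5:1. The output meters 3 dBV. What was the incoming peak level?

Post-compression overshoot = 3 − (-11) = 14 dB.
Undo the ratio: input overshoot = 14 × 2.5 = 35 dB, giving input = 24 dBV.

24 dBV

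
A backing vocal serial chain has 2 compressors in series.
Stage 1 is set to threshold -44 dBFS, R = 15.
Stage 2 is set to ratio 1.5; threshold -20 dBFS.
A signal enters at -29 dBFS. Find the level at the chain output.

-43 dBFS

Stage 1: overshoot 15 dB → 15/15 = 1 dB → -43 dBFS.
Stage 2: -43 dBFS is at or below the -20 dBFS threshold — no compression; output -43 dBFS.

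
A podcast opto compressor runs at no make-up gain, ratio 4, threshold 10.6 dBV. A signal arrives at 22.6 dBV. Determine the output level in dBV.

13.6 dBV

22.6 dBV sits 12 dB over threshold.
4:1 compression reduces that to 12/4 = 3 dB over.
Output = 10.6 + 3 = 13.6 dBV.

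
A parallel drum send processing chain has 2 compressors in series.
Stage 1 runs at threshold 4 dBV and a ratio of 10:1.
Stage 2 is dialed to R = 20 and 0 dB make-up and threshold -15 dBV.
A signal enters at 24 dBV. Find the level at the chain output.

Stage 1: 20 dB above 4 dBV, reduced 10:1 to 2 dB above → 6 dBV.
Stage 2: 21 dB above -15 dBV, reduced 20:1 to 1.05 dB above → -13.95 dBV.

-13.95 dBV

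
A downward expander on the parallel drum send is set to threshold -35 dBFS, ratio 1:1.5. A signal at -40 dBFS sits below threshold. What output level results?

Below threshold, a 1:1.5 expander applies gain = (1.5−1)×(T − x) of attenuation.
(1.5−1) × 5 = 2.5 dB, so output = -40 − 2.5 = -42.5 dBFS.

-42.5 dBFS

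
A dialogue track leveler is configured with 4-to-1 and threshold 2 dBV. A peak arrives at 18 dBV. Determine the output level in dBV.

6 dBV

Overshoot: 18 − 2 = 16 dB.
4:1 compression reduces that to 16/4 = 4 dB over.
That puts the output at 6 dBV.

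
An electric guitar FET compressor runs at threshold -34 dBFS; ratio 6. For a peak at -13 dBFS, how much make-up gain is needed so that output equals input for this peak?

Without make-up, output = threshold + overshoot/6 = -34 + 3.5 = -30.5 dBFS.
Gap to target: 17.5 dB.

17.5 dB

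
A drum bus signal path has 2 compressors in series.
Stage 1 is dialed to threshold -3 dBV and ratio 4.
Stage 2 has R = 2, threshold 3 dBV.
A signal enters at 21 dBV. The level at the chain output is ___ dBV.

3 dBV

Stage 1: 24 dB above -3 dBV, reduced 4:1 to 6 dB above → 3 dBV.
Stage 2: 3 dBV ≤ 3 dBV, so stage 2 doesn't engage; output 3 dBV.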